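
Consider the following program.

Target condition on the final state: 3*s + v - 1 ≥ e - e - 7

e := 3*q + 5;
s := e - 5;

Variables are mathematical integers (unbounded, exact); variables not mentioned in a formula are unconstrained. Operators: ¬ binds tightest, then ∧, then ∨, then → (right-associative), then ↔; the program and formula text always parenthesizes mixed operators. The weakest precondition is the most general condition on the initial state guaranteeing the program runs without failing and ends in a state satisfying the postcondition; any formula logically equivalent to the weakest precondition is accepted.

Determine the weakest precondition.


Working backward. After the program, the postcondition 3*s + v - 1 ≥ e - e - 7 must hold; in canonical form it is 3*s + v ≥ -6.
Before s := e - 5: 3*e + v ≥ 9
Before e := 3*q + 5: 9*q + v ≥ -6
Answer: WP = 9*q + v ≥ -6


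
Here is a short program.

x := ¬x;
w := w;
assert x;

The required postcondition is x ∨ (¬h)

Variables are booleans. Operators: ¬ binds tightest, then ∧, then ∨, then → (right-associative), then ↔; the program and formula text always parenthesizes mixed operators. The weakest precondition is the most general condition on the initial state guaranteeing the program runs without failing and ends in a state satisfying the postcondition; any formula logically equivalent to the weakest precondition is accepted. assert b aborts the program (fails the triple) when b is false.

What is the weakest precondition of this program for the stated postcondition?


Working backward. After the program, x ∨ (¬h) must hold.
Before assert x: x ∧ (x ∨ (¬h))
Before w := w: x ∧ (x ∨ (¬h))
Before x := ¬x: (¬x) ∧ ((¬x) ∨ (¬h))
Answer: WP = (¬x) ∧ ((¬x) ∨ (¬h))


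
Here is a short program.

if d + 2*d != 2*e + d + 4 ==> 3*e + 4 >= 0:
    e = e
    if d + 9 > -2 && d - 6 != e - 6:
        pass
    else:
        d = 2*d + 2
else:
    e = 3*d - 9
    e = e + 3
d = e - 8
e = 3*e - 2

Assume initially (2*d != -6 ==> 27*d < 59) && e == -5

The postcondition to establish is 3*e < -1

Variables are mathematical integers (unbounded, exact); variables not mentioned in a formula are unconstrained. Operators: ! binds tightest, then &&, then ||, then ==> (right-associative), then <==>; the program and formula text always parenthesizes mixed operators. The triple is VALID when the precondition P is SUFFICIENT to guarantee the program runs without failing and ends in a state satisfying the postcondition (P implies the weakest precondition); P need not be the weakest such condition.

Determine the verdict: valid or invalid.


Working backward. After the program, 3*e < -1 must hold.
Before e := 3*e - 2: 9*e < 5
Before d := e - 8: 9*e < 5
Then branch requires ((d > -11 && d != e) ==> 9*e < 5) && ((!(d > -11 && d != e)) ==> 9*e < 5); else branch requires 27*d < 59.
Before the if: ((2*d != 2*e + 4 ==> 3*e >= -4) ==> (((d > -11 && d != e) ==> 9*e < 5) && ((!(d > -11 && d != e)) ==> 9*e < 5))) && ((!(2*d != 2*e + 4 ==> 3*e >= -4)) ==> 27*d < 59)
The weakest precondition is ((2*d != 2*e + 4 ==> 3*e >= -4) ==> (((d > -11 && d != e) ==> 9*e < 5) && ((!(d > -11 && d != e)) ==> 9*e < 5))) && ((!(2*d != 2*e + 4 ==> 3*e >= -4)) ==> 27*d < 59).
Check whether (2*d != -6 ==> 27*d < 59) && e == -5 implies it.
Every state satisfying the precondition satisfies the weakest precondition: the implication holds.
Answer: valid


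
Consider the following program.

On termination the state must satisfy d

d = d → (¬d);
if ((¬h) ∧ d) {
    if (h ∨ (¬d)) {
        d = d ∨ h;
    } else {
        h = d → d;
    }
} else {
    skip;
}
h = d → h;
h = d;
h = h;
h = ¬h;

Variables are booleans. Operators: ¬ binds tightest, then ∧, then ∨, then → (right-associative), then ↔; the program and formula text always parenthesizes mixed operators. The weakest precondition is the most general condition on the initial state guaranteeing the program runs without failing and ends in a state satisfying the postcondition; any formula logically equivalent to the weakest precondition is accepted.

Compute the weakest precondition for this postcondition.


Working backward. After the program, d must hold.
Before h := ¬h: d
Before h := h: d
Before h := d: d
Before h := d → h: d
Then branch requires ((h ∨ (¬d)) → (d ∨ h)) ∧ ((¬(h ∨ (¬d))) → d); else branch requires d.
Before the if: (((¬h) ∧ d) → (((h ∨ (¬d)) → (d ∨ h)) ∧ ((¬(h ∨ (¬d))) → d))) ∧ ((¬((¬h) ∧ d)) → d)
Before d := d → (¬d): (((¬h) ∧ (d → (¬d))) → (((h ∨ (¬(d → (¬d)))) → ((d → (¬d)) ∨ h)) ∧ ((¬(h ∨ (¬(d → (¬d))))) → (d → (¬d))))) ∧ ((¬((¬h) ∧ (d → (¬d)))) → (d → (¬d)))
Answer: WP = (((¬h) ∧ (d → (¬d))) → (((h ∨ (¬(d → (¬d)))) → ((d → (¬d)) ∨ h)) ∧ ((¬(h ∨ (¬(d → (¬d))))) → (d → (¬d))))) ∧ ((¬((¬h) ∧ (d → (¬d)))) → (d → (¬d)))


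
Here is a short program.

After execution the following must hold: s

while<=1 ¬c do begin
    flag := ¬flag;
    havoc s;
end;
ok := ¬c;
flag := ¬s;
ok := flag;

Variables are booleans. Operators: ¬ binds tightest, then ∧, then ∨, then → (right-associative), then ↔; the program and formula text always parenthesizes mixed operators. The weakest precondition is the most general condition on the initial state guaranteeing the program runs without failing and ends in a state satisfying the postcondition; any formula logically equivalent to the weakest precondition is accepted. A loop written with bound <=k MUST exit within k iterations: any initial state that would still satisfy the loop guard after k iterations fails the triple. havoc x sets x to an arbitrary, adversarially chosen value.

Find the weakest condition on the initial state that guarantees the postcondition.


Working backward. After the program, s must hold.
Before ok := flag: s
Before flag := ¬s: s
Before ok := ¬c: s
Before the loop (bound <=1), unroll the exhaustion recursion (WP_0 = exit-now case; WP_j = one more guarded iteration, up to j = 1):
  WP_0: c ∧ s
  WP_1: c ∧ (c → s)
So before the loop: c ∧ (c → s)
Answer: WP = c ∧ (c → s)


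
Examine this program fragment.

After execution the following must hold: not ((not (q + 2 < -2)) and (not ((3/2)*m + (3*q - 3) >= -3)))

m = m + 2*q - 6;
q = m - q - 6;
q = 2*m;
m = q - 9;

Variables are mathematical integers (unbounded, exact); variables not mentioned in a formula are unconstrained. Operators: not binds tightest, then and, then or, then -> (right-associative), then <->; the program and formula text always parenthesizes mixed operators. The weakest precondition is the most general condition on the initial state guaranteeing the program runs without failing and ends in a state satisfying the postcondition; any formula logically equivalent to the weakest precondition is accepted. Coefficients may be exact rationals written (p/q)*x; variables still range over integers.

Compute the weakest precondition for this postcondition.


Working backward. After the program, the postcondition not ((not (q + 2 < -2)) and (not ((3/2)*m + (3*q - 3) >= -3))) must hold; in canonical form it is not ((not (q < -4)) and (not ((3/2)*m + 3*q >= 0))).
Before m := q - 9: not ((not (q < -4)) and (not ((9/2)*q >= 27/2)))
Before q := 2*m: not ((not (2*m < -4)) and (not (9*m >= 27/2)))
Before q := m - q - 6: not ((not (2*m < -4)) and (not (9*m >= 27/2)))
Before m := m + 2*q - 6: not ((not (2*m + 4*q < 8)) and (not (9*m + 18*q >= 135/2)))
Answer: WP = not ((not (2*m + 4*q < 8)) and (not (9*m + 18*q >= 135/2)))


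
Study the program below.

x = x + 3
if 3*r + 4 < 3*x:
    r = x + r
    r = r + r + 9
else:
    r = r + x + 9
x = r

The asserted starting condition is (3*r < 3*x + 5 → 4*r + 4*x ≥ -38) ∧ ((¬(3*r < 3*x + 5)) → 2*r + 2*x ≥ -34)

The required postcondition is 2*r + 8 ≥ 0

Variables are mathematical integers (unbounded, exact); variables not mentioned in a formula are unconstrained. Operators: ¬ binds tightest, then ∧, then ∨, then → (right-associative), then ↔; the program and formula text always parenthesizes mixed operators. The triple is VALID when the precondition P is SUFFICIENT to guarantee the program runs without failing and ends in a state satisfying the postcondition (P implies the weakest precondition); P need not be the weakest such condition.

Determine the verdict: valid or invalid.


Working backward. After the program, the postcondition 2*r + 8 ≥ 0 must hold; in canonical form it is 2*r ≥ -8.
Before x := r: 2*r ≥ -8
Then branch requires 4*r + 4*x ≥ -26; else branch requires 2*r + 2*x ≥ -26.
Before the if: (3*r < 3*x - 4 → 4*r + 4*x ≥ -26) ∧ ((¬(3*r < 3*x - 4)) → 2*r + 2*x ≥ -26)
Before x := x + 3: (3*r < 3*x + 5 → 4*r + 4*x ≥ -38) ∧ ((¬(3*r < 3*x + 5)) → 2*r + 2*x ≥ -32)
The weakest precondition is (3*r < 3*x + 5 → 4*r + 4*x ≥ -38) ∧ ((¬(3*r < 3*x + 5)) → 2*r + 2*x ≥ -32).
Check whether (3*r < 3*x + 5 → 4*r + 4*x ≥ -38) ∧ ((¬(3*r < 3*x + 5)) → 2*r + 2*x ≥ -34) implies it.
Countermodel: at the initial state r = -7, x = -10, the precondition holds but the weakest precondition fails.
Answer: invalid


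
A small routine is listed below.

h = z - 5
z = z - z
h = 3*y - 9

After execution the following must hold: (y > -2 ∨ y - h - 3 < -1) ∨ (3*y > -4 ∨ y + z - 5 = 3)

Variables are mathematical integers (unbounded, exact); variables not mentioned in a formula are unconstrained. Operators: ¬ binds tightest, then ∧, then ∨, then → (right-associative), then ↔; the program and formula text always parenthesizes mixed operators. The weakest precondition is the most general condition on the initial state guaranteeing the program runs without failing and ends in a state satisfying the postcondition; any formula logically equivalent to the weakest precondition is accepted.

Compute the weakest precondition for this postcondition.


Working backward. After the program, the postcondition (y > -2 ∨ y - h - 3 < -1) ∨ (3*y > -4 ∨ y + z - 5 = 3) must hold; in canonical form it is y > -2 ∨ y < h + 2 ∨ 3*y > -4 ∨ y + z = 8.
Before h := 3*y - 9: y > -2 ∨ 2*y > 7 ∨ 3*y > -4 ∨ y + z = 8
Before z := z - z: y > -2 ∨ 2*y > 7 ∨ 3*y > -4 ∨ y = 8
Before h := z - 5: y > -2 ∨ 2*y > 7 ∨ 3*y > -4 ∨ y = 8
Answer: WP = y > -2 ∨ 2*y > 7 ∨ 3*y > -4 ∨ y = 8


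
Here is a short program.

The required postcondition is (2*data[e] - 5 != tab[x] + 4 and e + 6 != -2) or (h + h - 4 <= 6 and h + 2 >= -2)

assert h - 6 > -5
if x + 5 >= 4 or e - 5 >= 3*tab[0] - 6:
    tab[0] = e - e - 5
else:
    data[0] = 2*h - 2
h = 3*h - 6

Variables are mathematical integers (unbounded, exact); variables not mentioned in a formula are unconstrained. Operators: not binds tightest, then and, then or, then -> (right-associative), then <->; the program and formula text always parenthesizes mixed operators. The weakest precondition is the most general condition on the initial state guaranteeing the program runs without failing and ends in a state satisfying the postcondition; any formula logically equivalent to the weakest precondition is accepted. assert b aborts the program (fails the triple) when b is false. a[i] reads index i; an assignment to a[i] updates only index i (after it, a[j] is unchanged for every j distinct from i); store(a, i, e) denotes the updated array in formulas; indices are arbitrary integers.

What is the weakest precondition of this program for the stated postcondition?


Working backward. After the program, the postcondition (2*data[e] - 5 != tab[x] + 4 and e + 6 != -2) or (h + h - 4 <= 6 and h + 2 >= -2) must hold; in canonical form it is (2*data[e] != tab[x] + 9 and e != -8) or (2*h <= 10 and h >= -4).
Before h := 3*h - 6: (2*data[e] != tab[x] + 9 and e != -8) or (6*h <= 22 and 3*h >= 2)
Then branch requires (2*data[e] != store(tab, 0, -5)[x] + 9 and e != -8) or (6*h <= 22 and 3*h >= 2); else branch requires (2*store(data, 0, 2*h - 2)[e] != tab[x] + 9 and e != -8) or (6*h <= 22 and 3*h >= 2).
Before the if: ((x >= -1 or e >= 3*tab[0] - 1) -> ((2*data[e] != store(tab, 0, -5)[x] + 9 and e != -8) or (6*h <= 22 and 3*h >= 2))) and ((not (x >= -1 or e >= 3*tab[0] - 1)) -> ((2*store(data, 0, 2*h - 2)[e] != tab[x] + 9 and e != -8) or (6*h <= 22 and 3*h >= 2)))
Before assert h - 6 > -5: h > 1 and ((x >= -1 or e >= 3*tab[0] - 1) -> ((2*data[e] != store(tab, 0, -5)[x] + 9 and e != -8) or (6*h <= 22 and 3*h >= 2))) and ((not (x >= -1 or e >= 3*tab[0] - 1)) -> ((2*store(data, 0, 2*h - 2)[e] != tab[x] + 9 and e != -8) or (6*h <= 22 and 3*h >= 2)))
Answer: WP = h > 1 and ((x >= -1 or e >= 3*tab[0] - 1) -> ((2*data[e] != store(tab, 0, -5)[x] + 9 and e != -8) or (6*h <= 22 and 3*h >= 2))) and ((not (x >= -1 or e >= 3*tab[0] - 1)) -> ((2*store(data, 0, 2*h - 2)[e] != tab[x] + 9 and e != -8) or (6*h <= 22 and 3*h >= 2)))


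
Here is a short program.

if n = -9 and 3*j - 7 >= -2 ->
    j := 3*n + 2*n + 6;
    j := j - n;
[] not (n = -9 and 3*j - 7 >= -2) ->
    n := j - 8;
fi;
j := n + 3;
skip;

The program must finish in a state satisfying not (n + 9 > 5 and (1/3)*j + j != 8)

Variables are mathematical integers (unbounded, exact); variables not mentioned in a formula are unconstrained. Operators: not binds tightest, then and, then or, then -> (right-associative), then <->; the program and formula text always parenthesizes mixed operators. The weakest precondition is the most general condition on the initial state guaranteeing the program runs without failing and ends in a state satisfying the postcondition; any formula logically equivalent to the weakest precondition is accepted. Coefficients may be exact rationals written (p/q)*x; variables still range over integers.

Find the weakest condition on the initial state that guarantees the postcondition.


Working backward. After the program, the postcondition not (n + 9 > 5 and (1/3)*j + j != 8) must hold; in canonical form it is not (n > -4 and (4/3)*j != 8).
Before skip: not (n > -4 and (4/3)*j != 8)
Before j := n + 3: not (n > -4 and (4/3)*n != 4)
Then branch requires not (n > -4 and (4/3)*n != 4); else branch requires not (j > 4 and (4/3)*j != 44/3).
Before the if: ((n = -9 and 3*j >= 5) -> (not (n > -4 and (4/3)*n != 4))) and ((not (n = -9 and 3*j >= 5)) -> (not (j > 4 and (4/3)*j != 44/3)))
Answer: WP = ((n = -9 and 3*j >= 5) -> (not (n > -4 and (4/3)*n != 4))) and ((not (n = -9 and 3*j >= 5)) -> (not (j > 4 and (4/3)*j != 44/3)))


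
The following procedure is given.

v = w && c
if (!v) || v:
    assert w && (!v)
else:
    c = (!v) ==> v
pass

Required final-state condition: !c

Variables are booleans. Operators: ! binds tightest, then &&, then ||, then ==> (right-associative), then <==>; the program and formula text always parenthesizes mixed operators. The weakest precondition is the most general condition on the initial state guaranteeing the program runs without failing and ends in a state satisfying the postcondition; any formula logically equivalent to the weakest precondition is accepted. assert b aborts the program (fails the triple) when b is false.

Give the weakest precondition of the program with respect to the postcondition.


Working backward. After the program, !c must hold.
Before skip: !c
Then branch requires w && (!v) && (!c); else branch requires !((!v) ==> v).
Before the if: w && (!v) && (!c)
Before v := w && c: w && (!(w && c)) && (!c)
Answer: WP = w && (!(w && c)) && (!c)


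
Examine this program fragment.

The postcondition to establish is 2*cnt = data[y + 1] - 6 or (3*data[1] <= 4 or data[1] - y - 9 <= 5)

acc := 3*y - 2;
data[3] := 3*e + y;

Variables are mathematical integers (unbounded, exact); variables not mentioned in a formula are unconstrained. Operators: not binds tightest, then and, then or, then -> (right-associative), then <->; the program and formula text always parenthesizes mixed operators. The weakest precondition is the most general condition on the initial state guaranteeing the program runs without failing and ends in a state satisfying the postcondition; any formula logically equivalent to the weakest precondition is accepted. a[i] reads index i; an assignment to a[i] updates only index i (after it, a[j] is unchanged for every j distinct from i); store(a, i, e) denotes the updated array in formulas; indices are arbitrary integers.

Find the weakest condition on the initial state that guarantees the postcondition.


Working backward. After the program, the postcondition 2*cnt = data[y + 1] - 6 or (3*data[1] <= 4 or data[1] - y - 9 <= 5) must hold; in canonical form it is 2*cnt = data[y + 1] - 6 or 3*data[1] <= 4 or data[1] <= y + 14.
Before data[3] := 3*e + y: 2*cnt = store(data, 3, 3*e + y)[y + 1] - 6 or 3*data[1] <= 4 or data[1] <= y + 14
Before acc := 3*y - 2: 2*cnt = store(data, 3, 3*e + y)[y + 1] - 6 or 3*data[1] <= 4 or data[1] <= y + 14
Answer: WP = 2*cnt = store(data, 3, 3*e + y)[y + 1] - 6 or 3*data[1] <= 4 or data[1] <= y + 14


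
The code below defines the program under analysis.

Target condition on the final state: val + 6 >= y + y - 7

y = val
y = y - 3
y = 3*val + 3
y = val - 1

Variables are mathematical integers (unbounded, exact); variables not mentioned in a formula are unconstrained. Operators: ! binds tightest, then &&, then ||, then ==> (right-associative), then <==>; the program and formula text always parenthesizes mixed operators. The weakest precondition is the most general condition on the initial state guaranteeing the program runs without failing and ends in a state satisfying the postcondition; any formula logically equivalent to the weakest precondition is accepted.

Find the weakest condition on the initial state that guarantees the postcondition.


Working backward. After the program, the postcondition val + 6 >= y + y - 7 must hold; in canonical form it is val >= 2*y - 13.
Before y := val - 1: val <= 15
Before y := 3*val + 3: val <= 15
Before y := y - 3: val <= 15
Before y := val: val <= 15
Answer: WP = val <= 15


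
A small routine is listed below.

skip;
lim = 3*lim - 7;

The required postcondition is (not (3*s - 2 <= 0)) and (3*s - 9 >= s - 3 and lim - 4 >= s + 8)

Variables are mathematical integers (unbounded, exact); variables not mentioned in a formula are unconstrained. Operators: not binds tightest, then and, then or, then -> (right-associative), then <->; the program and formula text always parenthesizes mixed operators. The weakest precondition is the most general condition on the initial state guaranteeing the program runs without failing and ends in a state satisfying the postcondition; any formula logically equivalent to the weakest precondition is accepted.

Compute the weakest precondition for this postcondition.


Working backward. After the program, the postcondition (not (3*s - 2 <= 0)) and (3*s - 9 >= s - 3 and lim - 4 >= s + 8) must hold; in canonical form it is (not (3*s <= 2)) and 2*s >= 6 and lim >= s + 12.
Before lim := 3*lim - 7: (not (3*s <= 2)) and 2*s >= 6 and 3*lim >= s + 19
Before skip: (not (3*s <= 2)) and 2*s >= 6 and 3*lim >= s + 19
Answer: WP = (not (3*s <= 2)) and 2*s >= 6 and 3*lim >= s + 19


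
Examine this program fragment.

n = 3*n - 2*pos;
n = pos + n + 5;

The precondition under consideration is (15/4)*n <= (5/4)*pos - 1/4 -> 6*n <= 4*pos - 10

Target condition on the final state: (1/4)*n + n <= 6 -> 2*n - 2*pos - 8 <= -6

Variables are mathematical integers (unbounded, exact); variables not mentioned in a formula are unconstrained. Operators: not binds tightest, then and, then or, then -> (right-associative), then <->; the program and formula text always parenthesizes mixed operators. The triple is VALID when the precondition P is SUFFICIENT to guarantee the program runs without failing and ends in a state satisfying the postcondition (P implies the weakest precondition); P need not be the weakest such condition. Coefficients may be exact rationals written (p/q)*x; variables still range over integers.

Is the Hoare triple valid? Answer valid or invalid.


Working backward. After the program, the postcondition (1/4)*n + n <= 6 -> 2*n - 2*pos - 8 <= -6 must hold; in canonical form it is (5/4)*n <= 6 -> 2*n <= 2*pos + 2.
Before n := pos + n + 5: (5/4)*n + (5/4)*pos <= -1/4 -> 2*n <= -8
Before n := 3*n - 2*pos: (15/4)*n <= (5/4)*pos - 1/4 -> 6*n <= 4*pos - 8
The weakest precondition is (15/4)*n <= (5/4)*pos - 1/4 -> 6*n <= 4*pos - 8.
Check whether (15/4)*n <= (5/4)*pos - 1/4 -> 6*n <= 4*pos - 10 implies it.
Every state satisfying the precondition satisfies the weakest precondition: the implication holds.
Answer: valid


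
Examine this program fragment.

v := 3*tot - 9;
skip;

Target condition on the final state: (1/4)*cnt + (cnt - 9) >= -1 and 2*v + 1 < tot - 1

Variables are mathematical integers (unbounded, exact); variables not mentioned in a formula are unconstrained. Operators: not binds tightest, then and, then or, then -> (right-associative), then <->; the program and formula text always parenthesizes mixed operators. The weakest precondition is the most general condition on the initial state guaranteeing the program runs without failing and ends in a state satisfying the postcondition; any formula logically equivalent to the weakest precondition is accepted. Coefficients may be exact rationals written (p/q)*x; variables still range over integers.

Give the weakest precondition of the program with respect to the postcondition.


Working backward. After the program, the postcondition (1/4)*cnt + (cnt - 9) >= -1 and 2*v + 1 < tot - 1 must hold; in canonical form it is (5/4)*cnt >= 8 and 2*v < tot - 2.
Before skip: (5/4)*cnt >= 8 and 2*v < tot - 2
Before v := 3*tot - 9: (5/4)*cnt >= 8 and 5*tot < 16
Answer: WP = (5/4)*cnt >= 8 and 5*tot < 16


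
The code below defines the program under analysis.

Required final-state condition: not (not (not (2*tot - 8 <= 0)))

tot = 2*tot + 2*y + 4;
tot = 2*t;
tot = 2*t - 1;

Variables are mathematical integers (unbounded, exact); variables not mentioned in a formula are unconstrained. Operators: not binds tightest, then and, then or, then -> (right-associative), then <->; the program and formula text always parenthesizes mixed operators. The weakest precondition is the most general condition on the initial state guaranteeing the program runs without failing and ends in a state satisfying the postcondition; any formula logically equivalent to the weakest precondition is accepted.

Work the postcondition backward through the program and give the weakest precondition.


Working backward. After the program, the postcondition not (not (not (2*tot - 8 <= 0))) must hold; in canonical form it is not (2*tot <= 8).
Before tot := 2*t - 1: not (4*t <= 10)
Before tot := 2*t: not (4*t <= 10)
Before tot := 2*tot + 2*y + 4: not (4*t <= 10)
Answer: WP = not (4*t <= 10)


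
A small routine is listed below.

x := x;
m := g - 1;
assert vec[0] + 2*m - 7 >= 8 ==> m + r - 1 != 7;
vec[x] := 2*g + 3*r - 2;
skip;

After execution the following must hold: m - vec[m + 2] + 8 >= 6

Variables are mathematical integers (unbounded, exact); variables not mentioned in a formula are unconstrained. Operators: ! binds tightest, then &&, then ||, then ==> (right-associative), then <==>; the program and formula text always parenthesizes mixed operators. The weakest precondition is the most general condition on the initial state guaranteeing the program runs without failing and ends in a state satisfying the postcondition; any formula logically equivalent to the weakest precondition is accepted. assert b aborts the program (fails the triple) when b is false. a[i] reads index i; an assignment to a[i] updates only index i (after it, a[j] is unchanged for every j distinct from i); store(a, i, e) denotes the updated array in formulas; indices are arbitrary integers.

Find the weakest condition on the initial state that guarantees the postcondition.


Working backward. After the program, the postcondition m - vec[m + 2] + 8 >= 6 must hold; in canonical form it is m >= vec[m + 2] - 2.
Before skip: m >= vec[m + 2] - 2
Before vec[x] := 2*g + 3*r - 2: m >= store(vec, x, 2*g + 3*r - 2)[m + 2] - 2
Before assert vec[0] + 2*m - 7 >= 8 ==> m + r - 1 != 7: (vec[0] + 2*m >= 15 ==> m + r != 8) && m >= store(vec, x, 2*g + 3*r - 2)[m + 2] - 2
Before m := g - 1: (vec[0] + 2*g >= 17 ==> g + r != 9) && g >= store(vec, x, 2*g + 3*r - 2)[g + 1] - 1
Before x := x: (vec[0] + 2*g >= 17 ==> g + r != 9) && g >= store(vec, x, 2*g + 3*r - 2)[g + 1] - 1
Answer: WP = (vec[0] + 2*g >= 17 ==> g + r != 9) && g >= store(vec, x, 2*g + 3*r - 2)[g + 1] - 1


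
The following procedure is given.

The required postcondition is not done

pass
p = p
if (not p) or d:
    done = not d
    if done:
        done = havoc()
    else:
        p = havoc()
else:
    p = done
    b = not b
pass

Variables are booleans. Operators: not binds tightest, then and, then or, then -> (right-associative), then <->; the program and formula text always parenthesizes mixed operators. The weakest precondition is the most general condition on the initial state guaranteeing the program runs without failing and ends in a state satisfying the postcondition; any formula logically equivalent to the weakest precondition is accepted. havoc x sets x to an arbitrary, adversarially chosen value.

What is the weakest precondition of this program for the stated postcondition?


Working backward. After the program, not done must hold.
Before skip: not done
Then branch requires d; else branch requires not done.
Before the if: (((not p) or d) -> d) and ((not ((not p) or d)) -> (not done))
Before p := p: (((not p) or d) -> d) and ((not ((not p) or d)) -> (not done))
Before skip: (((not p) or d) -> d) and ((not ((not p) or d)) -> (not done))
Answer: WP = (((not p) or d) -> d) and ((not ((not p) or d)) -> (not done))


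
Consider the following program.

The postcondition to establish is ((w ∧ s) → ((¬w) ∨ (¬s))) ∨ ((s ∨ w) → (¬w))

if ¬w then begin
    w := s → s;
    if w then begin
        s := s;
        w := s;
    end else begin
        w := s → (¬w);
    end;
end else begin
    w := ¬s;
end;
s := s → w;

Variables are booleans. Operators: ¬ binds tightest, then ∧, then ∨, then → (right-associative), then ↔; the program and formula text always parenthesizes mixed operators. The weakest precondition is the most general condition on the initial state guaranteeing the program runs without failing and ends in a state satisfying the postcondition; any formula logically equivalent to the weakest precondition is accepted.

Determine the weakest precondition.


Working backward. After the program, ((w ∧ s) → ((¬w) ∨ (¬s))) ∨ ((s ∨ w) → (¬w)) must hold.
Before s := s → w: ((w ∧ (s → w)) → ((¬w) ∨ (¬(s → w)))) ∨ (((s → w) ∨ w) → (¬w))
Then branch requires (s → (¬s)) ∨ (¬s); else branch requires (((¬s) ∧ (s → (¬s))) → (s ∨ (¬(s → (¬s))))) ∨ (((s → (¬s)) ∨ (¬s)) → s).
Before the if: ((¬w) → ((s → (¬s)) ∨ (¬s))) ∧ (w → ((((¬s) ∧ (s → (¬s))) → (s ∨ (¬(s → (¬s))))) ∨ (((s → (¬s)) ∨ (¬s)) → s)))
Answer: WP = ((¬w) → ((s → (¬s)) ∨ (¬s))) ∧ (w → ((((¬s) ∧ (s → (¬s))) → (s ∨ (¬(s → (¬s))))) ∨ (((s → (¬s)) ∨ (¬s)) → s)))


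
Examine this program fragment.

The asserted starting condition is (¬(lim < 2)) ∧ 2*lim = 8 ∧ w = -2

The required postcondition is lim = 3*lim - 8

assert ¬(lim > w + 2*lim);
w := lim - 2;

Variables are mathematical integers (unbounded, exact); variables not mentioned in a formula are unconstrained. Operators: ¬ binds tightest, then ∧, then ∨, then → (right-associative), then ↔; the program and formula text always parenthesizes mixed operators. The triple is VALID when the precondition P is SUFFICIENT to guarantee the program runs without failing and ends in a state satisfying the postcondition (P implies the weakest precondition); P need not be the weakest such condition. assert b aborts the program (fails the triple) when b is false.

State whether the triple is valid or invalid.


Working backward. After the program, the postcondition lim = 3*lim - 8 must hold; in canonical form it is 2*lim = 8.
Before w := lim - 2: 2*lim = 8
Before assert ¬(lim > w + 2*lim): (¬(lim + w < 0)) ∧ 2*lim = 8
The weakest precondition is (¬(lim + w < 0)) ∧ 2*lim = 8.
Check whether (¬(lim < 2)) ∧ 2*lim = 8 ∧ w = -2 implies it.
Every state satisfying the precondition satisfies the weakest precondition: the implication holds.
Answer: valid


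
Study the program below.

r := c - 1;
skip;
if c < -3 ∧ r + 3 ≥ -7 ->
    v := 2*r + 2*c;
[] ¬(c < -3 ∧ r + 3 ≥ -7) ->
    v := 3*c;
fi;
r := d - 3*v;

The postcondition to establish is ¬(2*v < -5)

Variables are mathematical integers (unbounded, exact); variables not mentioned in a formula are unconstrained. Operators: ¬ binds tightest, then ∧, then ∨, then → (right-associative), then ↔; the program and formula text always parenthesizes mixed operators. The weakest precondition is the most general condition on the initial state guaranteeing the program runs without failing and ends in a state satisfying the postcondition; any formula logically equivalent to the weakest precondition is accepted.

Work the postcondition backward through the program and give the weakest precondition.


Working backward. After the program, ¬(2*v < -5) must hold.
Before r := d - 3*v: ¬(2*v < -5)
Then branch requires ¬(4*c + 4*r < -5); else branch requires ¬(6*c < -5).
Before the if: ((c < -3 ∧ r ≥ -10) → (¬(4*c + 4*r < -5))) ∧ ((¬(c < -3 ∧ r ≥ -10)) → (¬(6*c < -5)))
Before skip: ((c < -3 ∧ r ≥ -10) → (¬(4*c + 4*r < -5))) ∧ ((¬(c < -3 ∧ r ≥ -10)) → (¬(6*c < -5)))
Before r := c - 1: ((c < -3 ∧ c ≥ -9) → (¬(8*c < -1))) ∧ ((¬(c < -3 ∧ c ≥ -9)) → (¬(6*c < -5)))
Answer: WP = ((c < -3 ∧ c ≥ -9) → (¬(8*c < -1))) ∧ ((¬(c < -3 ∧ c ≥ -9)) → (¬(6*c < -5)))


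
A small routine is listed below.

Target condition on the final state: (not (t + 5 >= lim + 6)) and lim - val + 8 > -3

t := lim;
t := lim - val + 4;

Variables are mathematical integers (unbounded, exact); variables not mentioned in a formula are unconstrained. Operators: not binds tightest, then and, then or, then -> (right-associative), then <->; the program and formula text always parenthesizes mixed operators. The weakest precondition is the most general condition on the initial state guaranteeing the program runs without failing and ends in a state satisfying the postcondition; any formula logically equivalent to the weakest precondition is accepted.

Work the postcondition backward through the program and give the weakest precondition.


Working backward. After the program, the postcondition (not (t + 5 >= lim + 6)) and lim - val + 8 > -3 must hold; in canonical form it is (not (t >= lim + 1)) and lim > val - 11.
Before t := lim - val + 4: (not (val <= 3)) and lim > val - 11
Before t := lim: (not (val <= 3)) and lim > val - 11
Answer: WP = (not (val <= 3)) and lim > val - 11


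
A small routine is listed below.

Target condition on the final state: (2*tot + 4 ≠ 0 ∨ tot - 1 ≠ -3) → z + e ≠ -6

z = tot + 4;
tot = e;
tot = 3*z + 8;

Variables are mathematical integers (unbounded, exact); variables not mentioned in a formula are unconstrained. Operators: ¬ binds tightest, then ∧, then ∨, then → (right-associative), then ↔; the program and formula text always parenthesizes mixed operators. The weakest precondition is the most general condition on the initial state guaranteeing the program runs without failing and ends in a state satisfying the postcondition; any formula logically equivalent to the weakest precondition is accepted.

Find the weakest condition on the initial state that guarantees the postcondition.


Working backward. After the program, the postcondition (2*tot + 4 ≠ 0 ∨ tot - 1 ≠ -3) → z + e ≠ -6 must hold; in canonical form it is (2*tot ≠ -4 ∨ tot ≠ -2) → e + z ≠ -6.
Before tot := 3*z + 8: (6*z ≠ -20 ∨ 3*z ≠ -10) → e + z ≠ -6
Before tot := e: (6*z ≠ -20 ∨ 3*z ≠ -10) → e + z ≠ -6
Before z := tot + 4: (6*tot ≠ -44 ∨ 3*tot ≠ -22) → e + tot ≠ -10
Answer: WP = (6*tot ≠ -44 ∨ 3*tot ≠ -22) → e + tot ≠ -10


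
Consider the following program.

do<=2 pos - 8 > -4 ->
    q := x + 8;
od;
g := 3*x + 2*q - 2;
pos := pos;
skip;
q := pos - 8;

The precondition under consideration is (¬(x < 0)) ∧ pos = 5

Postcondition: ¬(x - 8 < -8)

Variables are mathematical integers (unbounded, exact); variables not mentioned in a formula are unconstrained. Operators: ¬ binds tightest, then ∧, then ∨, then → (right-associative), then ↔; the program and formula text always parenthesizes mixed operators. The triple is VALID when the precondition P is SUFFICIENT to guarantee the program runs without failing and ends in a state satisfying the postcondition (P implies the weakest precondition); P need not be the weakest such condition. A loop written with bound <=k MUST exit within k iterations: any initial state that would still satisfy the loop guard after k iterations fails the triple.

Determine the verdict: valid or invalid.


Working backward. After the program, the postcondition ¬(x - 8 < -8) must hold; in canonical form it is ¬(x < 0).
Before q := pos - 8: ¬(x < 0)
Before skip: ¬(x < 0)
Before pos := pos: ¬(x < 0)
Before g := 3*x + 2*q - 2: ¬(x < 0)
Before the loop (bound <=2), unroll the exhaustion recursion (WP_0 = exit-now case; WP_j = one more guarded iteration, up to j = 2):
  WP_0: (¬(pos > 4)) ∧ (¬(x < 0))
  WP_1: (pos > 4 → ((¬(pos > 4)) ∧ (¬(x < 0)))) ∧ ((¬(pos > 4)) → (¬(x < 0)))
  WP_2: (pos > 4 → ((pos > 4 → ((¬(pos > 4)) ∧ (¬(x < 0)))) ∧ ((¬(pos > 4)) → (¬(x < 0))))) ∧ ((¬(pos > 4)) → (¬(x < 0)))
So before the loop: (pos > 4 → ((pos > 4 → ((¬(pos > 4)) ∧ (¬(x < 0)))) ∧ ((¬(pos > 4)) → (¬(x < 0))))) ∧ ((¬(pos > 4)) → (¬(x < 0)))
The weakest precondition is (pos > 4 → ((pos > 4 → ((¬(pos > 4)) ∧ (¬(x < 0)))) ∧ ((¬(pos > 4)) → (¬(x < 0))))) ∧ ((¬(pos > 4)) → (¬(x < 0))).
Check whether (¬(x < 0)) ∧ pos = 5 implies it.
Countermodel: at the initial state pos = 5, x = 0, the precondition holds but the weakest precondition fails.
Answer: invalid


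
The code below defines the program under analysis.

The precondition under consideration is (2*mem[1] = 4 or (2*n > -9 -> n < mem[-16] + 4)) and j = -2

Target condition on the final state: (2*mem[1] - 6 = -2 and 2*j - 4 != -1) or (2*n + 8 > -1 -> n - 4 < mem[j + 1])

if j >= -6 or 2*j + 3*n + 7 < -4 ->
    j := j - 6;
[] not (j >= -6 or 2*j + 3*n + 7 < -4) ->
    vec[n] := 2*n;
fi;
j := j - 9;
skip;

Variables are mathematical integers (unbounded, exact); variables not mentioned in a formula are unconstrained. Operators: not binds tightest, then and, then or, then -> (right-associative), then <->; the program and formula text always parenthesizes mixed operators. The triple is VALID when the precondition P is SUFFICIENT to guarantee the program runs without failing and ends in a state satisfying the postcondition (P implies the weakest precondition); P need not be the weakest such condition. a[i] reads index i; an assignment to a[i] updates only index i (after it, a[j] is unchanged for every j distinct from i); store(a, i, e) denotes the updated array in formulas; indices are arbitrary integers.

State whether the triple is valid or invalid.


Working backward. After the program, the postcondition (2*mem[1] - 6 = -2 and 2*j - 4 != -1) or (2*n + 8 > -1 -> n - 4 < mem[j + 1]) must hold; in canonical form it is (2*mem[1] = 4 and 2*j != 3) or (2*n > -9 -> n < mem[j + 1] + 4).
Before skip: (2*mem[1] = 4 and 2*j != 3) or (2*n > -9 -> n < mem[j + 1] + 4)
Before j := j - 9: (2*mem[1] = 4 and 2*j != 21) or (2*n > -9 -> n < mem[j - 8] + 4)
Then branch requires (2*mem[1] = 4 and 2*j != 33) or (2*n > -9 -> n < mem[j - 14] + 4); else branch requires (2*mem[1] = 4 and 2*j != 21) or (2*n > -9 -> n < mem[j - 8] + 4).
Before the if: ((j >= -6 or 2*j + 3*n < -11) -> ((2*mem[1] = 4 and 2*j != 33) or (2*n > -9 -> n < mem[j - 14] + 4))) and ((not (j >= -6 or 2*j + 3*n < -11)) -> ((2*mem[1] = 4 and 2*j != 21) or (2*n > -9 -> n < mem[j - 8] + 4)))
The weakest precondition is ((j >= -6 or 2*j + 3*n < -11) -> ((2*mem[1] = 4 and 2*j != 33) or (2*n > -9 -> n < mem[j - 14] + 4))) and ((not (j >= -6 or 2*j + 3*n < -11)) -> ((2*mem[1] = 4 and 2*j != 21) or (2*n > -9 -> n < mem[j - 8] + 4))).
Check whether (2*mem[1] = 4 or (2*n > -9 -> n < mem[-16] + 4)) and j = -2 implies it.
Every state satisfying the precondition satisfies the weakest precondition: the implication holds.
Answer: valid


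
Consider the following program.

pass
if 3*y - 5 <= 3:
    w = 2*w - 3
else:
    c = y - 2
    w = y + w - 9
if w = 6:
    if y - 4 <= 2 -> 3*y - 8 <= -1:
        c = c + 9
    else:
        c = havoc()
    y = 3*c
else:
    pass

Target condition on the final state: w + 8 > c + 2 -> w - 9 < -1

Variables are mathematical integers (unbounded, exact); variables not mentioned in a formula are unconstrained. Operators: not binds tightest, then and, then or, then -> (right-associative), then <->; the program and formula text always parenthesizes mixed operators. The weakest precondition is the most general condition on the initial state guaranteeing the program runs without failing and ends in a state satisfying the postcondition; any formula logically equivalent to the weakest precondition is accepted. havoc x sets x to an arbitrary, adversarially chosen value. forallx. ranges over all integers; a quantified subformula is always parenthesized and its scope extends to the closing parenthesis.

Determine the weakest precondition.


Working backward. After the program, the postcondition w + 8 > c + 2 -> w - 9 < -1 must hold; in canonical form it is w > c - 6 -> w < 8.
Then branch requires ((y <= 6 -> 3*y <= 7) -> (w > c + 3 -> w < 8)) and ((not (y <= 6 -> 3*y <= 7)) -> (forall c_1. (w > c_1 - 6 -> w < 8))); else branch requires w > c - 6 -> w < 8.
Before the if: (w = 6 -> (((y <= 6 -> 3*y <= 7) -> (w > c + 3 -> w < 8)) and ((not (y <= 6 -> 3*y <= 7)) -> (forall c_1. (w > c_1 - 6 -> w < 8))))) and ((not (w = 6)) -> (w > c - 6 -> w < 8))
Then branch requires (2*w = 9 -> (((y <= 6 -> 3*y <= 7) -> (2*w > c + 6 -> 2*w < 11)) and ((not (y <= 6 -> 3*y <= 7)) -> (forall c_1. (2*w > c_1 - 3 -> 2*w < 11))))) and ((not (2*w = 9)) -> (2*w > c - 3 -> 2*w < 11)); else branch requires (w + y = 15 -> (((y <= 6 -> 3*y <= 7) -> (w > 10 -> w + y < 17)) and ((not (y <= 6 -> 3*y <= 7)) -> (forall c_1. (w + y > c_1 + 3 -> w + y < 17))))) and ((not (w + y = 15)) -> (w > 1 -> w + y < 17)).
Before the if: (3*y <= 8 -> ((2*w = 9 -> (((y <= 6 -> 3*y <= 7) -> (2*w > c + 6 -> 2*w < 11)) and ((not (y <= 6 -> 3*y <= 7)) -> (forall c_1. (2*w > c_1 - 3 -> 2*w < 11))))) and ((not (2*w = 9)) -> (2*w > c - 3 -> 2*w < 11)))) and ((not (3*y <= 8)) -> ((w + y = 15 -> (((y <= 6 -> 3*y <= 7) -> (w > 10 -> w + y < 17)) and ((not (y <= 6 -> 3*y <= 7)) -> (forall c_1. (w + y > c_1 + 3 -> w + y < 17))))) and ((not (w + y = 15)) -> (w > 1 -> w + y < 17))))
Before skip: (3*y <= 8 -> ((2*w = 9 -> (((y <= 6 -> 3*y <= 7) -> (2*w > c + 6 -> 2*w < 11)) and ((not (y <= 6 -> 3*y <= 7)) -> (forall c_1. (2*w > c_1 - 3 -> 2*w < 11))))) and ((not (2*w = 9)) -> (2*w > c - 3 -> 2*w < 11)))) and ((not (3*y <= 8)) -> ((w + y = 15 -> (((y <= 6 -> 3*y <= 7) -> (w > 10 -> w + y < 17)) and ((not (y <= 6 -> 3*y <= 7)) -> (forall c_1. (w + y > c_1 + 3 -> w + y < 17))))) and ((not (w + y = 15)) -> (w > 1 -> w + y < 17))))
Answer: WP = (3*y <= 8 -> ((2*w = 9 -> (((y <= 6 -> 3*y <= 7) -> (2*w > c + 6 -> 2*w < 11)) and ((not (y <= 6 -> 3*y <= 7)) -> (forall c_1. (2*w > c_1 - 3 -> 2*w < 11))))) and ((not (2*w = 9)) -> (2*w > c - 3 -> 2*w < 11)))) and ((not (3*y <= 8)) -> ((w + y = 15 -> (((y <= 6 -> 3*y <= 7) -> (w > 10 -> w + y < 17)) and ((not (y <= 6 -> 3*y <= 7)) -> (forall c_1. (w + y > c_1 + 3 -> w + y < 17))))) and ((not (w + y = 15)) -> (w > 1 -> w + y < 17))))


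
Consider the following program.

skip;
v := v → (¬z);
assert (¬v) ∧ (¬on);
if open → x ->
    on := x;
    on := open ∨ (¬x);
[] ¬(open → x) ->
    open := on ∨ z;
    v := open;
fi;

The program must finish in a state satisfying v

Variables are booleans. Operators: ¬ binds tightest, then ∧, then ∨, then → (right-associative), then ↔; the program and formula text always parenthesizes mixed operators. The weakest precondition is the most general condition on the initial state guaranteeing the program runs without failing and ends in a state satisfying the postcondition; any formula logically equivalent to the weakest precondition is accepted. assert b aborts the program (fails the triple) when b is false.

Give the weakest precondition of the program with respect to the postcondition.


Working backward. After the program, v must hold.
Then branch requires v; else branch requires on ∨ z.
Before the if: ((open → x) → v) ∧ ((¬(open → x)) → (on ∨ z))
Before assert (¬v) ∧ (¬on): (¬v) ∧ (¬on) ∧ ((open → x) → v) ∧ ((¬(open → x)) → (on ∨ z))
Before v := v → (¬z): (¬(v → (¬z))) ∧ (¬on) ∧ ((open → x) → (v → (¬z))) ∧ ((¬(open → x)) → (on ∨ z))
Before skip: (¬(v → (¬z))) ∧ (¬on) ∧ ((open → x) → (v → (¬z))) ∧ ((¬(open → x)) → (on ∨ z))
Answer: WP = (¬(v → (¬z))) ∧ (¬on) ∧ ((open → x) → (v → (¬z))) ∧ ((¬(open → x)) → (on ∨ z))
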